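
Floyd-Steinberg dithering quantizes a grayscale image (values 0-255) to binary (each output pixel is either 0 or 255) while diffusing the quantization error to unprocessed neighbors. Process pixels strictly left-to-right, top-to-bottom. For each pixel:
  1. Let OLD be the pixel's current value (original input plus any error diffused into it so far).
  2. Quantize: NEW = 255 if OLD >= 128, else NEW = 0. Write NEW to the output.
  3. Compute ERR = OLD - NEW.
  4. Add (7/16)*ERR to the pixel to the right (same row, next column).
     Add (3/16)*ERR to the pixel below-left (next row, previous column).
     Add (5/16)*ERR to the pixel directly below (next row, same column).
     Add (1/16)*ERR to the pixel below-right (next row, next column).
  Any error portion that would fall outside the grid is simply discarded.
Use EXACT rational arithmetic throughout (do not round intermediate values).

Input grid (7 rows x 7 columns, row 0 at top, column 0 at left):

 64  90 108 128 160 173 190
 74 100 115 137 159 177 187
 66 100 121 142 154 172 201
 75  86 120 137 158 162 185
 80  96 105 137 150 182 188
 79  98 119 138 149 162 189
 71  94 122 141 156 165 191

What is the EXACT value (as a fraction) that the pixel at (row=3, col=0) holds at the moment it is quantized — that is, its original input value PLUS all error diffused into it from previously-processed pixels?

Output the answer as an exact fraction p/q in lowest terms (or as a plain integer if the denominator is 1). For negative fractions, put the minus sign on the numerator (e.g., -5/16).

(0,0): OLD=64 → NEW=0, ERR=64
(0,1): OLD=118 → NEW=0, ERR=118
(0,2): OLD=1277/8 → NEW=255, ERR=-763/8
(0,3): OLD=11043/128 → NEW=0, ERR=11043/128
(0,4): OLD=404981/2048 → NEW=255, ERR=-117259/2048
(0,5): OLD=4848051/32768 → NEW=255, ERR=-3507789/32768
(0,6): OLD=75060197/524288 → NEW=255, ERR=-58633243/524288
(1,0): OLD=929/8 → NEW=0, ERR=929/8
(1,1): OLD=11123/64 → NEW=255, ERR=-5197/64
(1,2): OLD=149955/2048 → NEW=0, ERR=149955/2048
(1,3): OLD=1468809/8192 → NEW=255, ERR=-620151/8192
(1,4): OLD=48920485/524288 → NEW=0, ERR=48920485/524288
(1,5): OLD=670342929/4194304 → NEW=255, ERR=-399204591/4194304
(1,6): OLD=6960598719/67108864 → NEW=0, ERR=6960598719/67108864
(2,0): OLD=89153/1024 → NEW=0, ERR=89153/1024
(2,1): OLD=4381111/32768 → NEW=255, ERR=-3974729/32768
(2,2): OLD=37509469/524288 → NEW=0, ERR=37509469/524288
(2,3): OLD=720225117/4194304 → NEW=255, ERR=-349322403/4194304
(2,4): OLD=4165598275/33554432 → NEW=0, ERR=4165598275/33554432
(2,5): OLD=238209220535/1073741824 → NEW=255, ERR=-35594944585/1073741824
(2,6): OLD=3658640616113/17179869184 → NEW=255, ERR=-722226025807/17179869184
(3,0): OLD=41661893/524288 → NEW=0, ERR=41661893/524288
Target (3,0): original=75, with diffused error = 41661893/524288

Answer: 41661893/524288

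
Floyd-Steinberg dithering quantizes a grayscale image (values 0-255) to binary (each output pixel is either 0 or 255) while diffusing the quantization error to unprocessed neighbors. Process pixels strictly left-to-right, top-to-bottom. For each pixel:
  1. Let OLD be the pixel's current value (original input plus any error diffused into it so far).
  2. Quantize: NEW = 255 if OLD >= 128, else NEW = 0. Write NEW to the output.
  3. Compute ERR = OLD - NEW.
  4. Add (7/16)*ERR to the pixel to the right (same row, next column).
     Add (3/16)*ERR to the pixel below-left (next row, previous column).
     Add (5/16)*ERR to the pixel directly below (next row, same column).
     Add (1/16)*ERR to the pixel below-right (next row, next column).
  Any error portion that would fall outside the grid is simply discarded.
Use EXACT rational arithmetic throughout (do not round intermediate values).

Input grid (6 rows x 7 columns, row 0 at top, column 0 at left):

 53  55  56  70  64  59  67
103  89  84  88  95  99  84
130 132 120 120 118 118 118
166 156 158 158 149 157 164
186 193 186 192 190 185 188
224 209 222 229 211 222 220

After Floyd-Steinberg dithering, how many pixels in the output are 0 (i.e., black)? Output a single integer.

Answer: 18

Derivation:
(0,0): OLD=53 → NEW=0, ERR=53
(0,1): OLD=1251/16 → NEW=0, ERR=1251/16
(0,2): OLD=23093/256 → NEW=0, ERR=23093/256
(0,3): OLD=448371/4096 → NEW=0, ERR=448371/4096
(0,4): OLD=7332901/65536 → NEW=0, ERR=7332901/65536
(0,5): OLD=113196291/1048576 → NEW=0, ERR=113196291/1048576
(0,6): OLD=1916447509/16777216 → NEW=0, ERR=1916447509/16777216
(1,0): OLD=34361/256 → NEW=255, ERR=-30919/256
(1,1): OLD=165519/2048 → NEW=0, ERR=165519/2048
(1,2): OLD=11335099/65536 → NEW=255, ERR=-5376581/65536
(1,3): OLD=29604703/262144 → NEW=0, ERR=29604703/262144
(1,4): OLD=3463771133/16777216 → NEW=255, ERR=-814418947/16777216
(1,5): OLD=18778222989/134217728 → NEW=255, ERR=-15447297651/134217728
(1,6): OLD=163404568483/2147483648 → NEW=0, ERR=163404568483/2147483648
(2,0): OLD=3519637/32768 → NEW=0, ERR=3519637/32768
(2,1): OLD=190124983/1048576 → NEW=255, ERR=-77261897/1048576
(2,2): OLD=1482308325/16777216 → NEW=0, ERR=1482308325/16777216
(2,3): OLD=24121128189/134217728 → NEW=255, ERR=-10104392451/134217728
(2,4): OLD=59455640205/1073741824 → NEW=0, ERR=59455640205/1073741824
(2,5): OLD=4037012358447/34359738368 → NEW=0, ERR=4037012358447/34359738368
(2,6): OLD=102248129827897/549755813888 → NEW=255, ERR=-37939602713543/549755813888
(3,0): OLD=3116374085/16777216 → NEW=255, ERR=-1161815995/16777216
(3,1): OLD=16905623265/134217728 → NEW=0, ERR=16905623265/134217728
(3,2): OLD=238365706035/1073741824 → NEW=255, ERR=-35438459085/1073741824
(3,3): OLD=583852268213/4294967296 → NEW=255, ERR=-511364392267/4294967296
(3,4): OLD=72314425343045/549755813888 → NEW=255, ERR=-67873307198395/549755813888
(3,5): OLD=572728461208991/4398046511104 → NEW=255, ERR=-548773399122529/4398046511104
(3,6): OLD=6698213724618689/70368744177664 → NEW=0, ERR=6698213724618689/70368744177664
(4,0): OLD=403676188523/2147483648 → NEW=255, ERR=-143932141717/2147483648
(4,1): OLD=6615011172335/34359738368 → NEW=255, ERR=-2146722111505/34359738368
(4,2): OLD=73612467290465/549755813888 → NEW=255, ERR=-66575265250975/549755813888
(4,3): OLD=336892689904763/4398046511104 → NEW=0, ERR=336892689904763/4398046511104
(4,4): OLD=5421710300052353/35184372088832 → NEW=255, ERR=-3550304582599807/35184372088832
(4,5): OLD=126092204532147329/1125899906842624 → NEW=0, ERR=126092204532147329/1125899906842624
(4,6): OLD=4664723459301771991/18014398509481984 → NEW=255, ERR=71051839383866071/18014398509481984
(5,0): OLD=105190564639037/549755813888 → NEW=255, ERR=-34997167902403/549755813888
(5,1): OLD=592546536685887/4398046511104 → NEW=255, ERR=-528955323645633/4398046511104
(5,2): OLD=4996030485662313/35184372088832 → NEW=255, ERR=-3975984396989847/35184372088832
(5,3): OLD=49823812713440109/281474976710656 → NEW=255, ERR=-21952306347777171/281474976710656
(5,4): OLD=3082845916759030031/18014398509481984 → NEW=255, ERR=-1510825703158875889/18014398509481984
(5,5): OLD=30947069759000079647/144115188075855872 → NEW=255, ERR=-5802303200343167713/144115188075855872
(5,6): OLD=485651215380079996401/2305843009213693952 → NEW=255, ERR=-102338751969411961359/2305843009213693952
Output grid:
  Row 0: .......  (7 black, running=7)
  Row 1: #.#.##.  (3 black, running=10)
  Row 2: .#.#..#  (4 black, running=14)
  Row 3: #.####.  (2 black, running=16)
  Row 4: ###.#.#  (2 black, running=18)
  Row 5: #######  (0 black, running=18)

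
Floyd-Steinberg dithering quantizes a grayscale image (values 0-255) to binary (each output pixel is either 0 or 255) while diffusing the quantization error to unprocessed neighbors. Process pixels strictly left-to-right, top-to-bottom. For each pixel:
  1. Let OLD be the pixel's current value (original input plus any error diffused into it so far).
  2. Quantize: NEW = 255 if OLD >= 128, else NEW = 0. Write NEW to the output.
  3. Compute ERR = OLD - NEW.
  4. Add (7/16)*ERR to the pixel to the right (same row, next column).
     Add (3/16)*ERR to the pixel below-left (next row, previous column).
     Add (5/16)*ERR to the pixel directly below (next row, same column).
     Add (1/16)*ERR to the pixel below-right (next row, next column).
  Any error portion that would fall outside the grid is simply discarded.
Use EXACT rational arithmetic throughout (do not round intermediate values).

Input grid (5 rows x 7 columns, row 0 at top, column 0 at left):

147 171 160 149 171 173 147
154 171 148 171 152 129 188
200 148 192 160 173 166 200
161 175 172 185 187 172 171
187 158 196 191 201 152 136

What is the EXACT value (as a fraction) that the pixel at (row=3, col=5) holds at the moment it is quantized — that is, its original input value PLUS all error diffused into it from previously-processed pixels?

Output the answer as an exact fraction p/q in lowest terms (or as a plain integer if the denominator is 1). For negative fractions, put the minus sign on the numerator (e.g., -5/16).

Answer: 219587184551355/1099511627776

Derivation:
(0,0): OLD=147 → NEW=255, ERR=-108
(0,1): OLD=495/4 → NEW=0, ERR=495/4
(0,2): OLD=13705/64 → NEW=255, ERR=-2615/64
(0,3): OLD=134271/1024 → NEW=255, ERR=-126849/1024
(0,4): OLD=1913721/16384 → NEW=0, ERR=1913721/16384
(0,5): OLD=58746959/262144 → NEW=255, ERR=-8099761/262144
(0,6): OLD=559864361/4194304 → NEW=255, ERR=-509683159/4194304
(1,0): OLD=9181/64 → NEW=255, ERR=-7139/64
(1,1): OLD=74987/512 → NEW=255, ERR=-55573/512
(1,2): OLD=1183783/16384 → NEW=0, ERR=1183783/16384
(1,3): OLD=12009227/65536 → NEW=255, ERR=-4702453/65536
(1,4): OLD=602190577/4194304 → NEW=255, ERR=-467356943/4194304
(1,5): OLD=1849213537/33554432 → NEW=0, ERR=1849213537/33554432
(1,6): OLD=92452130447/536870912 → NEW=255, ERR=-44449952113/536870912
(2,0): OLD=1186121/8192 → NEW=255, ERR=-902839/8192
(2,1): OLD=18989651/262144 → NEW=0, ERR=18989651/262144
(2,2): OLD=948053753/4194304 → NEW=255, ERR=-121493767/4194304
(2,3): OLD=3641577265/33554432 → NEW=0, ERR=3641577265/33554432
(2,4): OLD=51407707793/268435456 → NEW=255, ERR=-17043333487/268435456
(2,5): OLD=1142088011371/8589934592 → NEW=255, ERR=-1048345309589/8589934592
(2,6): OLD=17066776023709/137438953472 → NEW=0, ERR=17066776023709/137438953472
(3,0): OLD=587797657/4194304 → NEW=255, ERR=-481749863/4194304
(3,1): OLD=4532119685/33554432 → NEW=255, ERR=-4024260475/33554432
(3,2): OLD=36333814991/268435456 → NEW=255, ERR=-32117226289/268435456
(3,3): OLD=164126463697/1073741824 → NEW=255, ERR=-109677701423/1073741824
(3,4): OLD=14619407512729/137438953472 → NEW=0, ERR=14619407512729/137438953472
(3,5): OLD=219587184551355/1099511627776 → NEW=255, ERR=-60788280531525/1099511627776
Target (3,5): original=172, with diffused error = 219587184551355/1099511627776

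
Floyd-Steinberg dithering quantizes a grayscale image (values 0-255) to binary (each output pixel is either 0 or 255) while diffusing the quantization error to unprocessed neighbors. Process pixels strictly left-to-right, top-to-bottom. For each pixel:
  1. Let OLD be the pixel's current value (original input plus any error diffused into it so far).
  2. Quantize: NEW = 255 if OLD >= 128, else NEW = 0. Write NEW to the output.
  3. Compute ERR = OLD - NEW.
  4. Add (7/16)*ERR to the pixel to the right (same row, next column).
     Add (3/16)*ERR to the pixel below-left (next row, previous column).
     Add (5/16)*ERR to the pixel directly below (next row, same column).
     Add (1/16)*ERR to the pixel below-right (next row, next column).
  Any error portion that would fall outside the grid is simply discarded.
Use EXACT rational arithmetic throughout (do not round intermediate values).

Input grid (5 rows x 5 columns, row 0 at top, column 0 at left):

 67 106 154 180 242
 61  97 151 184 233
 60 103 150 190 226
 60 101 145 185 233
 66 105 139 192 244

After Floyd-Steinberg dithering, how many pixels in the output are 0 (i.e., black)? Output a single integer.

Answer: 10

Derivation:
(0,0): OLD=67 → NEW=0, ERR=67
(0,1): OLD=2165/16 → NEW=255, ERR=-1915/16
(0,2): OLD=26019/256 → NEW=0, ERR=26019/256
(0,3): OLD=919413/4096 → NEW=255, ERR=-125067/4096
(0,4): OLD=14984243/65536 → NEW=255, ERR=-1727437/65536
(1,0): OLD=15231/256 → NEW=0, ERR=15231/256
(1,1): OLD=222969/2048 → NEW=0, ERR=222969/2048
(1,2): OLD=14233581/65536 → NEW=255, ERR=-2478099/65536
(1,3): OLD=41766121/262144 → NEW=255, ERR=-25080599/262144
(1,4): OLD=759155611/4194304 → NEW=255, ERR=-310391909/4194304
(2,0): OLD=3244227/32768 → NEW=0, ERR=3244227/32768
(2,1): OLD=185562385/1048576 → NEW=255, ERR=-81824495/1048576
(2,2): OLD=1558755955/16777216 → NEW=0, ERR=1558755955/16777216
(2,3): OLD=49529140393/268435456 → NEW=255, ERR=-18921900887/268435456
(2,4): OLD=713201358431/4294967296 → NEW=255, ERR=-382015302049/4294967296
(3,0): OLD=1280235795/16777216 → NEW=0, ERR=1280235795/16777216
(3,1): OLD=17932492055/134217728 → NEW=255, ERR=-16293028585/134217728
(3,2): OLD=441655560749/4294967296 → NEW=0, ERR=441655560749/4294967296
(3,3): OLD=1692991958597/8589934592 → NEW=255, ERR=-497441362363/8589934592
(3,4): OLD=24115532773561/137438953472 → NEW=255, ERR=-10931400361799/137438953472
(4,0): OLD=144064266813/2147483648 → NEW=0, ERR=144064266813/2147483648
(4,1): OLD=8278267264829/68719476736 → NEW=0, ERR=8278267264829/68719476736
(4,2): OLD=225831808642355/1099511627776 → NEW=255, ERR=-54543656440525/1099511627776
(4,3): OLD=2528241868400445/17592186044416 → NEW=255, ERR=-1957765572925635/17592186044416
(4,4): OLD=46960679165249835/281474976710656 → NEW=255, ERR=-24815439895967445/281474976710656
Output grid:
  Row 0: .#.##  (2 black, running=2)
  Row 1: ..###  (2 black, running=4)
  Row 2: .#.##  (2 black, running=6)
  Row 3: .#.##  (2 black, running=8)
  Row 4: ..###  (2 black, running=10)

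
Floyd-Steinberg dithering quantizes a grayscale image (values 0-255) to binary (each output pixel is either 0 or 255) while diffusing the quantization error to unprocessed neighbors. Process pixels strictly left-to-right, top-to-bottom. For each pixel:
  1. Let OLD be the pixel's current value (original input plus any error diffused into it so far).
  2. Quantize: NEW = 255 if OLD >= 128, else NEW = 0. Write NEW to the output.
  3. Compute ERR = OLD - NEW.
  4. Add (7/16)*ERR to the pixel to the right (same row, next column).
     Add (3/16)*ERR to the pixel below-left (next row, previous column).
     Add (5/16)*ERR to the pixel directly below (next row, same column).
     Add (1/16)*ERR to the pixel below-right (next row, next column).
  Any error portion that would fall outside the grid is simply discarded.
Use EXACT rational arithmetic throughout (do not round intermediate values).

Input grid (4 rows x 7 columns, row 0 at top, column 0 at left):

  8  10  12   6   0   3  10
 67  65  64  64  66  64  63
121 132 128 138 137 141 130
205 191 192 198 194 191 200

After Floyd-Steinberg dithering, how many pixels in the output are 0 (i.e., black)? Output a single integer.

(0,0): OLD=8 → NEW=0, ERR=8
(0,1): OLD=27/2 → NEW=0, ERR=27/2
(0,2): OLD=573/32 → NEW=0, ERR=573/32
(0,3): OLD=7083/512 → NEW=0, ERR=7083/512
(0,4): OLD=49581/8192 → NEW=0, ERR=49581/8192
(0,5): OLD=740283/131072 → NEW=0, ERR=740283/131072
(0,6): OLD=26153501/2097152 → NEW=0, ERR=26153501/2097152
(1,0): OLD=2305/32 → NEW=0, ERR=2305/32
(1,1): OLD=26775/256 → NEW=0, ERR=26775/256
(1,2): OLD=973139/8192 → NEW=0, ERR=973139/8192
(1,3): OLD=4015663/32768 → NEW=0, ERR=4015663/32768
(1,4): OLD=258851173/2097152 → NEW=0, ERR=258851173/2097152
(1,5): OLD=2054908869/16777216 → NEW=0, ERR=2054908869/16777216
(1,6): OLD=32436692075/268435456 → NEW=0, ERR=32436692075/268435456
(2,0): OLD=668141/4096 → NEW=255, ERR=-376339/4096
(2,1): OLD=19826255/131072 → NEW=255, ERR=-13597105/131072
(2,2): OLD=313003597/2097152 → NEW=255, ERR=-221770163/2097152
(2,3): OLD=2694404869/16777216 → NEW=255, ERR=-1583785211/16777216
(2,4): OLD=22131976989/134217728 → NEW=255, ERR=-12093543651/134217728
(2,5): OLD=731116513511/4294967296 → NEW=255, ERR=-364100146969/4294967296
(2,6): OLD=9505822983361/68719476736 → NEW=255, ERR=-8017643584319/68719476736
(3,0): OLD=328910605/2097152 → NEW=255, ERR=-205863155/2097152
(3,1): OLD=1511044985/16777216 → NEW=0, ERR=1511044985/16777216
(3,2): OLD=23377165427/134217728 → NEW=255, ERR=-10848355213/134217728
(3,3): OLD=58859486497/536870912 → NEW=0, ERR=58859486497/536870912
(3,4): OLD=13194993291533/68719476736 → NEW=255, ERR=-4328473276147/68719476736
(3,5): OLD=60167285556199/549755813888 → NEW=0, ERR=60167285556199/549755813888
(3,6): OLD=1813079041150201/8796093022208 → NEW=255, ERR=-429924679512839/8796093022208
Output grid:
  Row 0: .......  (7 black, running=7)
  Row 1: .......  (7 black, running=14)
  Row 2: #######  (0 black, running=14)
  Row 3: #.#.#.#  (3 black, running=17)

Answer: 17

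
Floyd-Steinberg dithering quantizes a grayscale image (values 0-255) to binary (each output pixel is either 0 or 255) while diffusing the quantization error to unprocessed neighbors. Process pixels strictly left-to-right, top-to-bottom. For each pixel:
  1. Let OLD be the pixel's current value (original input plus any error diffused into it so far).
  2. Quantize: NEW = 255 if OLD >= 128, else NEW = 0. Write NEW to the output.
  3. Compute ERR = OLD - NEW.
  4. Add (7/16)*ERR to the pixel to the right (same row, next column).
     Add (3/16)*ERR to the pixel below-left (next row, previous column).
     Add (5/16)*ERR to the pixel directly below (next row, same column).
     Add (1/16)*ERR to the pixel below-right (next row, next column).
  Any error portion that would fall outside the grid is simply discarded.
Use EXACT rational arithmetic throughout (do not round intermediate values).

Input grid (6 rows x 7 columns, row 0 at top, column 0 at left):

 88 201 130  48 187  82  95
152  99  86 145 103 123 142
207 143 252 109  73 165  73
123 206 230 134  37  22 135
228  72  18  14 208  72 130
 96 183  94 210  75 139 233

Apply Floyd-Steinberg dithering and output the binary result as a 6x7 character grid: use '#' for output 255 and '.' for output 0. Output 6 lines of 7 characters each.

(0,0): OLD=88 → NEW=0, ERR=88
(0,1): OLD=479/2 → NEW=255, ERR=-31/2
(0,2): OLD=3943/32 → NEW=0, ERR=3943/32
(0,3): OLD=52177/512 → NEW=0, ERR=52177/512
(0,4): OLD=1897143/8192 → NEW=255, ERR=-191817/8192
(0,5): OLD=9405185/131072 → NEW=0, ERR=9405185/131072
(0,6): OLD=265065735/2097152 → NEW=0, ERR=265065735/2097152
(1,0): OLD=5651/32 → NEW=255, ERR=-2509/32
(1,1): OLD=22645/256 → NEW=0, ERR=22645/256
(1,2): OLD=1485577/8192 → NEW=255, ERR=-603383/8192
(1,3): OLD=4847469/32768 → NEW=255, ERR=-3508371/32768
(1,4): OLD=143999775/2097152 → NEW=0, ERR=143999775/2097152
(1,5): OLD=3316850207/16777216 → NEW=255, ERR=-961339873/16777216
(1,6): OLD=43194948721/268435456 → NEW=255, ERR=-25256092559/268435456
(2,0): OLD=815447/4096 → NEW=255, ERR=-229033/4096
(2,1): OLD=16707581/131072 → NEW=0, ERR=16707581/131072
(2,2): OLD=566658519/2097152 → NEW=255, ERR=31884759/2097152
(2,3): OLD=1517740479/16777216 → NEW=0, ERR=1517740479/16777216
(2,4): OLD=15649828535/134217728 → NEW=0, ERR=15649828535/134217728
(2,5): OLD=793523707013/4294967296 → NEW=255, ERR=-301692953467/4294967296
(2,6): OLD=638080715251/68719476736 → NEW=0, ERR=638080715251/68719476736
(3,0): OLD=271427159/2097152 → NEW=255, ERR=-263346601/2097152
(3,1): OLD=3191891323/16777216 → NEW=255, ERR=-1086298757/16777216
(3,2): OLD=31051622873/134217728 → NEW=255, ERR=-3173897767/134217728
(3,3): OLD=93811313451/536870912 → NEW=255, ERR=-43090769109/536870912
(3,4): OLD=2116972836951/68719476736 → NEW=0, ERR=2116972836951/68719476736
(3,5): OLD=12399791874021/549755813888 → NEW=0, ERR=12399791874021/549755813888
(3,6): OLD=1261177631682491/8796093022208 → NEW=255, ERR=-981826088980549/8796093022208
(4,0): OLD=47410523657/268435456 → NEW=255, ERR=-21040517623/268435456
(4,1): OLD=22298369861/4294967296 → NEW=0, ERR=22298369861/4294967296
(4,2): OLD=-427055412853/68719476736 → NEW=0, ERR=-427055412853/68719476736
(4,3): OLD=-5224217238359/549755813888 → NEW=0, ERR=-5224217238359/549755813888
(4,4): OLD=935385584741619/4398046511104 → NEW=255, ERR=-186116275589901/4398046511104
(4,5): OLD=5844948909434763/140737488355328 → NEW=0, ERR=5844948909434763/140737488355328
(4,6): OLD=258276877746431037/2251799813685248 → NEW=0, ERR=258276877746431037/2251799813685248
(5,0): OLD=4980723466399/68719476736 → NEW=0, ERR=4980723466399/68719476736
(5,1): OLD=115596011493317/549755813888 → NEW=255, ERR=-24591721048123/549755813888
(5,2): OLD=312395009931851/4398046511104 → NEW=0, ERR=312395009931851/4398046511104
(5,3): OLD=8084776142052871/35184372088832 → NEW=255, ERR=-887238740599289/35184372088832
(5,4): OLD=130461144310513733/2251799813685248 → NEW=0, ERR=130461144310513733/2251799813685248
(5,5): OLD=3534182904350816261/18014398509481984 → NEW=255, ERR=-1059488715567089659/18014398509481984
(5,6): OLD=70820485204644099883/288230376151711744 → NEW=255, ERR=-2678260714042394837/288230376151711744
Row 0: .#..#..
Row 1: #.##.##
Row 2: #.#..#.
Row 3: ####..#
Row 4: #...#..
Row 5: .#.#.##

Answer: .#..#..
#.##.##
#.#..#.
####..#
#...#..
.#.#.##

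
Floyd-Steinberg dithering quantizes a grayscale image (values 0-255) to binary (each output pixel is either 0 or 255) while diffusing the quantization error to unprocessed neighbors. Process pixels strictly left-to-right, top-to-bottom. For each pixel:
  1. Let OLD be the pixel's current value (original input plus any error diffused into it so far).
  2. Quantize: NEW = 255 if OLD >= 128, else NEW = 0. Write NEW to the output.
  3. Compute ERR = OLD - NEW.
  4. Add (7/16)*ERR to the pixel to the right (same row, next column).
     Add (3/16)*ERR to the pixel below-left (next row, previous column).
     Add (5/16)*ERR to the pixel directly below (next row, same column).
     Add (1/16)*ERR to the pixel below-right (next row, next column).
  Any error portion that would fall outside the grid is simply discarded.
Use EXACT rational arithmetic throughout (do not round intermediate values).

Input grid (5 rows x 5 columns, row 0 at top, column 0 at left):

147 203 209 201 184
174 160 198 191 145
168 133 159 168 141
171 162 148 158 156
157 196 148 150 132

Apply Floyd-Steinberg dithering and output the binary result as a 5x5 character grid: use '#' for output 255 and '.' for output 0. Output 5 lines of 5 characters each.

Answer: #####
.#.#.
#.##.
##.##
.##..

Derivation:
(0,0): OLD=147 → NEW=255, ERR=-108
(0,1): OLD=623/4 → NEW=255, ERR=-397/4
(0,2): OLD=10597/64 → NEW=255, ERR=-5723/64
(0,3): OLD=165763/1024 → NEW=255, ERR=-95357/1024
(0,4): OLD=2347157/16384 → NEW=255, ERR=-1830763/16384
(1,0): OLD=7785/64 → NEW=0, ERR=7785/64
(1,1): OLD=81247/512 → NEW=255, ERR=-49313/512
(1,2): OLD=1708107/16384 → NEW=0, ERR=1708107/16384
(1,3): OLD=11860079/65536 → NEW=255, ERR=-4851601/65536
(1,4): OLD=75364205/1048576 → NEW=0, ERR=75364205/1048576
(2,0): OLD=1539717/8192 → NEW=255, ERR=-549243/8192
(2,1): OLD=26402951/262144 → NEW=0, ERR=26402951/262144
(2,2): OLD=904896085/4194304 → NEW=255, ERR=-164651435/4194304
(2,3): OLD=9910862639/67108864 → NEW=255, ERR=-7201897681/67108864
(2,4): OLD=120132819593/1073741824 → NEW=0, ERR=120132819593/1073741824
(3,0): OLD=708555957/4194304 → NEW=255, ERR=-360991563/4194304
(3,1): OLD=4840882193/33554432 → NEW=255, ERR=-3715497967/33554432
(3,2): OLD=78878166027/1073741824 → NEW=0, ERR=78878166027/1073741824
(3,3): OLD=376082796275/2147483648 → NEW=255, ERR=-171525533965/2147483648
(3,4): OLD=5130307917791/34359738368 → NEW=255, ERR=-3631425366049/34359738368
(4,0): OLD=58702576763/536870912 → NEW=0, ERR=58702576763/536870912
(4,1): OLD=3738831417979/17179869184 → NEW=255, ERR=-642035223941/17179869184
(4,2): OLD=36478989168021/274877906944 → NEW=255, ERR=-33614877102699/274877906944
(4,3): OLD=247665096926843/4398046511104 → NEW=0, ERR=247665096926843/4398046511104
(4,4): OLD=8346933382107869/70368744177664 → NEW=0, ERR=8346933382107869/70368744177664
Row 0: #####
Row 1: .#.#.
Row 2: #.##.
Row 3: ##.##
Row 4: .##..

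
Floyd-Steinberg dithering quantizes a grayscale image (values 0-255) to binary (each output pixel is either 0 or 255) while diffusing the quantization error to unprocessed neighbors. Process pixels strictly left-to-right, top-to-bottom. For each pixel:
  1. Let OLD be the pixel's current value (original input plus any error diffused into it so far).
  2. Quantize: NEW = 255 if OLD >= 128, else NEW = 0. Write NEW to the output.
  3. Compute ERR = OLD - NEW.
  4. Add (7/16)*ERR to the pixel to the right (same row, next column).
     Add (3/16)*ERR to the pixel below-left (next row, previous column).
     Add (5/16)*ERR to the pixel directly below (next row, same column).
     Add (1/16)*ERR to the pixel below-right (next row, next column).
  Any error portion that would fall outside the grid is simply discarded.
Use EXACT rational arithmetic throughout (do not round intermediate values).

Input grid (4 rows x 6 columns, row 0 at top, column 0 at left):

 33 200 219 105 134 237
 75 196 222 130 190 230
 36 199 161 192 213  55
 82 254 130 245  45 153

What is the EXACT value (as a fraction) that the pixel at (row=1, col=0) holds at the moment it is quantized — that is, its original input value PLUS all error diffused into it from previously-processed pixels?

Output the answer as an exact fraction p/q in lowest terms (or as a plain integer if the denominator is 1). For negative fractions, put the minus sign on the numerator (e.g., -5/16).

(0,0): OLD=33 → NEW=0, ERR=33
(0,1): OLD=3431/16 → NEW=255, ERR=-649/16
(0,2): OLD=51521/256 → NEW=255, ERR=-13759/256
(0,3): OLD=333767/4096 → NEW=0, ERR=333767/4096
(0,4): OLD=11118193/65536 → NEW=255, ERR=-5593487/65536
(0,5): OLD=209358103/1048576 → NEW=255, ERR=-58028777/1048576
(1,0): OLD=19893/256 → NEW=0, ERR=19893/256
Target (1,0): original=75, with diffused error = 19893/256

Answer: 19893/256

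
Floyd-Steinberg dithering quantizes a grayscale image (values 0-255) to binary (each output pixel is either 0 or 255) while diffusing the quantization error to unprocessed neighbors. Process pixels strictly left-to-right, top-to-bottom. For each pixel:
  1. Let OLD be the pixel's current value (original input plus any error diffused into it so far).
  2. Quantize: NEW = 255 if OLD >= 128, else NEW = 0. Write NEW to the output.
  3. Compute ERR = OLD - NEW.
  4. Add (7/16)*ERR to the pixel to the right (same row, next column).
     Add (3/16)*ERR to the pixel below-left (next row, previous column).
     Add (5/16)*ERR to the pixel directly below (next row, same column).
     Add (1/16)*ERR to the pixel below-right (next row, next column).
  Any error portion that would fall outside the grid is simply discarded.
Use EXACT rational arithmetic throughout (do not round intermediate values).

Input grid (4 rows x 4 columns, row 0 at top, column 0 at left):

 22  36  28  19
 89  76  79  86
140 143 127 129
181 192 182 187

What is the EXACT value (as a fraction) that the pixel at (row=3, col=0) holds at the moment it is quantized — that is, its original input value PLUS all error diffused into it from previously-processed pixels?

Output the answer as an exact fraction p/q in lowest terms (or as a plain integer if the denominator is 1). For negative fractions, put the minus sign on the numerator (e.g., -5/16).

(0,0): OLD=22 → NEW=0, ERR=22
(0,1): OLD=365/8 → NEW=0, ERR=365/8
(0,2): OLD=6139/128 → NEW=0, ERR=6139/128
(0,3): OLD=81885/2048 → NEW=0, ERR=81885/2048
(1,0): OLD=13367/128 → NEW=0, ERR=13367/128
(1,1): OLD=149825/1024 → NEW=255, ERR=-111295/1024
(1,2): OLD=1860757/32768 → NEW=0, ERR=1860757/32768
(1,3): OLD=66236451/524288 → NEW=0, ERR=66236451/524288
(2,0): OLD=2494555/16384 → NEW=255, ERR=-1683365/16384
(2,1): OLD=42603097/524288 → NEW=0, ERR=42603097/524288
(2,2): OLD=206770221/1048576 → NEW=255, ERR=-60616659/1048576
(2,3): OLD=2461852985/16777216 → NEW=255, ERR=-1816337095/16777216
(3,0): OLD=1376808939/8388608 → NEW=255, ERR=-762286101/8388608
Target (3,0): original=181, with diffused error = 1376808939/8388608

Answer: 1376808939/8388608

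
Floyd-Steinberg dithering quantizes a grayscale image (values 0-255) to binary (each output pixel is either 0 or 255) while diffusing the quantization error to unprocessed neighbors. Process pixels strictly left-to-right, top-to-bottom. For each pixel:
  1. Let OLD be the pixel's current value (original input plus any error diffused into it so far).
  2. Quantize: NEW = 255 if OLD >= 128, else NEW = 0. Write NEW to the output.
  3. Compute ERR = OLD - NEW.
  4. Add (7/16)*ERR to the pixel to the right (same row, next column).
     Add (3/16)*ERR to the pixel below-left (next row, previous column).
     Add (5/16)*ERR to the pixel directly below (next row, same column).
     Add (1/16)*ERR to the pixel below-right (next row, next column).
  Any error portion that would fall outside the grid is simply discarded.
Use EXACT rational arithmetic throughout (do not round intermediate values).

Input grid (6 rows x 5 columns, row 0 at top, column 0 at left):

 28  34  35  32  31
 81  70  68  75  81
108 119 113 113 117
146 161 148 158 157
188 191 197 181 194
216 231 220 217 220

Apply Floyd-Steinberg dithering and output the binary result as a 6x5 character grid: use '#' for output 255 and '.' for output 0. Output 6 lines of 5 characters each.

Answer: .....
.#..#
.#.#.
#.##.
###.#
#####

Derivation:
(0,0): OLD=28 → NEW=0, ERR=28
(0,1): OLD=185/4 → NEW=0, ERR=185/4
(0,2): OLD=3535/64 → NEW=0, ERR=3535/64
(0,3): OLD=57513/1024 → NEW=0, ERR=57513/1024
(0,4): OLD=910495/16384 → NEW=0, ERR=910495/16384
(1,0): OLD=6299/64 → NEW=0, ERR=6299/64
(1,1): OLD=71485/512 → NEW=255, ERR=-59075/512
(1,2): OLD=789761/16384 → NEW=0, ERR=789761/16384
(1,3): OLD=8356653/65536 → NEW=0, ERR=8356653/65536
(1,4): OLD=165321959/1048576 → NEW=255, ERR=-102064921/1048576
(2,0): OLD=959471/8192 → NEW=0, ERR=959471/8192
(2,1): OLD=39157557/262144 → NEW=255, ERR=-27689163/262144
(2,2): OLD=413346527/4194304 → NEW=0, ERR=413346527/4194304
(2,3): OLD=12128256045/67108864 → NEW=255, ERR=-4984504275/67108864
(2,4): OLD=66632701435/1073741824 → NEW=0, ERR=66632701435/1073741824
(3,0): OLD=682816255/4194304 → NEW=255, ERR=-386731265/4194304
(3,1): OLD=3806781971/33554432 → NEW=0, ERR=3806781971/33554432
(3,2): OLD=223234521153/1073741824 → NEW=255, ERR=-50569643967/1073741824
(3,3): OLD=283423287065/2147483648 → NEW=255, ERR=-264185043175/2147483648
(3,4): OLD=4052006499101/34359738368 → NEW=0, ERR=4052006499101/34359738368
(4,0): OLD=96882826769/536870912 → NEW=255, ERR=-40019255791/536870912
(4,1): OLD=3079458412689/17179869184 → NEW=255, ERR=-1301408229231/17179869184
(4,2): OLD=36604149878943/274877906944 → NEW=255, ERR=-33489716391777/274877906944
(4,3): OLD=476842303258257/4398046511104 → NEW=0, ERR=476842303258257/4398046511104
(4,4): OLD=19041665684276855/70368744177664 → NEW=255, ERR=1097635918972535/70368744177664
(5,0): OLD=49066322285651/274877906944 → NEW=255, ERR=-21027543985069/274877906944
(5,1): OLD=321842134845369/2199023255552 → NEW=255, ERR=-238908795320391/2199023255552
(5,2): OLD=10554589676350081/70368744177664 → NEW=255, ERR=-7389440088954239/70368744177664
(5,3): OLD=56365280945863247/281474976710656 → NEW=255, ERR=-15410838115354033/281474976710656
(5,4): OLD=935386677002010037/4503599627370496 → NEW=255, ERR=-213031227977466443/4503599627370496
Row 0: .....
Row 1: .#..#
Row 2: .#.#.
Row 3: #.##.
Row 4: ###.#
Row 5: #####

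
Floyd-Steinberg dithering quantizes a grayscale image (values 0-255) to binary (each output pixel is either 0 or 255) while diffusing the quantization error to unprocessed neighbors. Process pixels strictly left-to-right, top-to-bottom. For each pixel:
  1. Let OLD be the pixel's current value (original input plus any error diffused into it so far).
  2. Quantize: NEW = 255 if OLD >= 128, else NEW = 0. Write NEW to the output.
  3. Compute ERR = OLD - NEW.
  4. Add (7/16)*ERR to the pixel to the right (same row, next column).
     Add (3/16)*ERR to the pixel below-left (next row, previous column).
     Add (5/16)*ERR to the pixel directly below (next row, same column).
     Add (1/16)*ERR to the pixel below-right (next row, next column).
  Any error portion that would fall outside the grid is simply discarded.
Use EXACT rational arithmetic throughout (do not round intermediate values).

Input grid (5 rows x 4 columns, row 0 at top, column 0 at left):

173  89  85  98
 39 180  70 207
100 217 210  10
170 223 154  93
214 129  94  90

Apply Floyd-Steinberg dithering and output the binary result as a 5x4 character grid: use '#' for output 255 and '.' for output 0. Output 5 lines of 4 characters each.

(0,0): OLD=173 → NEW=255, ERR=-82
(0,1): OLD=425/8 → NEW=0, ERR=425/8
(0,2): OLD=13855/128 → NEW=0, ERR=13855/128
(0,3): OLD=297689/2048 → NEW=255, ERR=-224551/2048
(1,0): OLD=2987/128 → NEW=0, ERR=2987/128
(1,1): OLD=227309/1024 → NEW=255, ERR=-33811/1024
(1,2): OLD=2363953/32768 → NEW=0, ERR=2363953/32768
(1,3): OLD=110658087/524288 → NEW=255, ERR=-23035353/524288
(2,0): OLD=1656447/16384 → NEW=0, ERR=1656447/16384
(2,1): OLD=139407525/524288 → NEW=255, ERR=5714085/524288
(2,2): OLD=238038153/1048576 → NEW=255, ERR=-29348727/1048576
(2,3): OLD=-192375963/16777216 → NEW=0, ERR=-192375963/16777216
(3,0): OLD=1708237135/8388608 → NEW=255, ERR=-430857905/8388608
(3,1): OLD=27515406225/134217728 → NEW=255, ERR=-6710114415/134217728
(3,2): OLD=261804278255/2147483648 → NEW=0, ERR=261804278255/2147483648
(3,3): OLD=4844858806793/34359738368 → NEW=255, ERR=-3916874477047/34359738368
(4,0): OLD=404962525027/2147483648 → NEW=255, ERR=-142645805213/2147483648
(4,1): OLD=1786094835433/17179869184 → NEW=0, ERR=1786094835433/17179869184
(4,2): OLD=84158303740553/549755813888 → NEW=255, ERR=-56029428800887/549755813888
(4,3): OLD=153114307462031/8796093022208 → NEW=0, ERR=153114307462031/8796093022208
Row 0: #..#
Row 1: .#.#
Row 2: .##.
Row 3: ##.#
Row 4: #.#.

Answer: #..#
.#.#
.##.
##.#
#.#.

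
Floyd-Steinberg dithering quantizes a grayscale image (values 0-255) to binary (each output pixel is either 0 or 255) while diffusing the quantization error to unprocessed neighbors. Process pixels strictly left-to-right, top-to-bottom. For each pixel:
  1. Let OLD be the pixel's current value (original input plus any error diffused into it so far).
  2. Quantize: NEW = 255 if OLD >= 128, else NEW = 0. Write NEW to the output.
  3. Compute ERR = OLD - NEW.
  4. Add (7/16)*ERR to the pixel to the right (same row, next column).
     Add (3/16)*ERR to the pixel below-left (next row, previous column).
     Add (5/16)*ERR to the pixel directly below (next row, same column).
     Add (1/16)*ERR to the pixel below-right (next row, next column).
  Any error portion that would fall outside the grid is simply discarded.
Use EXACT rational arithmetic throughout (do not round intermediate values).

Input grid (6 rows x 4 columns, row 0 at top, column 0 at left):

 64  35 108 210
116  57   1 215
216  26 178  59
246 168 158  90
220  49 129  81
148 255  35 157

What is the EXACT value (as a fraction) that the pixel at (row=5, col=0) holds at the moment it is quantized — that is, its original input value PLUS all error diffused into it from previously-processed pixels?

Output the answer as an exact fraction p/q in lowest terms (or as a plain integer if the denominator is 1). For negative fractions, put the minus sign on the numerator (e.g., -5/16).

Answer: 5219485517837/34359738368

Derivation:
(0,0): OLD=64 → NEW=0, ERR=64
(0,1): OLD=63 → NEW=0, ERR=63
(0,2): OLD=2169/16 → NEW=255, ERR=-1911/16
(0,3): OLD=40383/256 → NEW=255, ERR=-24897/256
(1,0): OLD=2365/16 → NEW=255, ERR=-1715/16
(1,1): OLD=1459/128 → NEW=0, ERR=1459/128
(1,2): OLD=-186921/4096 → NEW=0, ERR=-186921/4096
(1,3): OLD=10300817/65536 → NEW=255, ERR=-6410863/65536
(2,0): OLD=378145/2048 → NEW=255, ERR=-144095/2048
(2,1): OLD=-1079757/65536 → NEW=0, ERR=-1079757/65536
(2,2): OLD=18206121/131072 → NEW=255, ERR=-15217239/131072
(2,3): OLD=-52878807/2097152 → NEW=0, ERR=-52878807/2097152
(3,0): OLD=231655225/1048576 → NEW=255, ERR=-35731655/1048576
(3,1): OLD=2043079767/16777216 → NEW=0, ERR=2043079767/16777216
(3,2): OLD=45429818297/268435456 → NEW=255, ERR=-23021222983/268435456
(3,3): OLD=160391153807/4294967296 → NEW=0, ERR=160391153807/4294967296
(4,0): OLD=62326507221/268435456 → NEW=255, ERR=-6124534059/268435456
(4,1): OLD=126408533911/2147483648 → NEW=0, ERR=126408533911/2147483648
(4,2): OLD=9797036016831/68719476736 → NEW=255, ERR=-7726430550849/68719476736
(4,3): OLD=41913287214825/1099511627776 → NEW=0, ERR=41913287214825/1099511627776
(5,0): OLD=5219485517837/34359738368 → NEW=255, ERR=-3542247766003/34359738368
Target (5,0): original=148, with diffused error = 5219485517837/34359738368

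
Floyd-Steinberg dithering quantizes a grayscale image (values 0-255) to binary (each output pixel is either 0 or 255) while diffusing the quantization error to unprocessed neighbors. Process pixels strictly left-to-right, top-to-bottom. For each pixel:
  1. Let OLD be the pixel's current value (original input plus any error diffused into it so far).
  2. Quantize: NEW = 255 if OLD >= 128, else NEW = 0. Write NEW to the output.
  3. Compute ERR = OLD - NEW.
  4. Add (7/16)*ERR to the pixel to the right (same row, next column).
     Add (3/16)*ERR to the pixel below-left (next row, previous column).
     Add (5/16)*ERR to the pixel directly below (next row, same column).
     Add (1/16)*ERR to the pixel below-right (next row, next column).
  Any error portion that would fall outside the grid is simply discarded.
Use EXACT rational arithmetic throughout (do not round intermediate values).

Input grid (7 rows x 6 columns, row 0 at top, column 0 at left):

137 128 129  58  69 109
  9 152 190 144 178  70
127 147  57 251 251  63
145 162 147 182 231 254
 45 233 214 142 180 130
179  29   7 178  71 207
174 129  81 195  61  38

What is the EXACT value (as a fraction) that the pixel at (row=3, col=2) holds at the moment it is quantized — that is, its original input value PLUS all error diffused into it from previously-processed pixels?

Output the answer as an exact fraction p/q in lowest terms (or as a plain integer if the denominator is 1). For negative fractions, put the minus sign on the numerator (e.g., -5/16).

Answer: 110040651475/536870912

Derivation:
(0,0): OLD=137 → NEW=255, ERR=-118
(0,1): OLD=611/8 → NEW=0, ERR=611/8
(0,2): OLD=20789/128 → NEW=255, ERR=-11851/128
(0,3): OLD=35827/2048 → NEW=0, ERR=35827/2048
(0,4): OLD=2511781/32768 → NEW=0, ERR=2511781/32768
(0,5): OLD=74729859/524288 → NEW=255, ERR=-58963581/524288
(1,0): OLD=-1735/128 → NEW=0, ERR=-1735/128
(1,1): OLD=148687/1024 → NEW=255, ERR=-112433/1024
(1,2): OLD=3967675/32768 → NEW=0, ERR=3967675/32768
(1,3): OLD=27659711/131072 → NEW=255, ERR=-5763649/131072
(1,4): OLD=1365013501/8388608 → NEW=255, ERR=-774081539/8388608
(1,5): OLD=-97400357/134217728 → NEW=0, ERR=-97400357/134217728
(2,0): OLD=1674069/16384 → NEW=0, ERR=1674069/16384
(2,1): OLD=93976887/524288 → NEW=255, ERR=-39716553/524288
(2,2): OLD=390819301/8388608 → NEW=0, ERR=390819301/8388608
(2,3): OLD=16636748669/67108864 → NEW=255, ERR=-476011651/67108864
(2,4): OLD=464233531767/2147483648 → NEW=255, ERR=-83374798473/2147483648
(2,5): OLD=1375083025329/34359738368 → NEW=0, ERR=1375083025329/34359738368
(3,0): OLD=1365049541/8388608 → NEW=255, ERR=-774045499/8388608
(3,1): OLD=7588605217/67108864 → NEW=0, ERR=7588605217/67108864
(3,2): OLD=110040651475/536870912 → NEW=255, ERR=-26861431085/536870912
Target (3,2): original=147, with diffused error = 110040651475/536870912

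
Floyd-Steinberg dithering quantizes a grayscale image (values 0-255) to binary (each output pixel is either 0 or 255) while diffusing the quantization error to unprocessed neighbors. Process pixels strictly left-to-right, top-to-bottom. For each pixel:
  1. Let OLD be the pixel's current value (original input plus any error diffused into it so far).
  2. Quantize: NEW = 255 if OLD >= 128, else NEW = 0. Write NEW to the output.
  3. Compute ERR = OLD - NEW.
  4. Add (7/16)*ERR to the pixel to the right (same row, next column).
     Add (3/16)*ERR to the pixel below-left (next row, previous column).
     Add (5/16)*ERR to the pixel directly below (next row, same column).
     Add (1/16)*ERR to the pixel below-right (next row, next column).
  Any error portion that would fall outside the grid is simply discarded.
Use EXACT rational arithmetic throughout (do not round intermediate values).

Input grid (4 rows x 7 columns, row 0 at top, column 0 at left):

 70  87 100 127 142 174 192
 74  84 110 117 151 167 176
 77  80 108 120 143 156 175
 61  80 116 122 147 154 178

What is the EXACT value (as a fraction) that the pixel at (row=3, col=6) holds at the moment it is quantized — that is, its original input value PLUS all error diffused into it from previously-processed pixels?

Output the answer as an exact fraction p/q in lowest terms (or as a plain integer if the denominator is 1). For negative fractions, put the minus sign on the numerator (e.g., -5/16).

(0,0): OLD=70 → NEW=0, ERR=70
(0,1): OLD=941/8 → NEW=0, ERR=941/8
(0,2): OLD=19387/128 → NEW=255, ERR=-13253/128
(0,3): OLD=167325/2048 → NEW=0, ERR=167325/2048
(0,4): OLD=5824331/32768 → NEW=255, ERR=-2531509/32768
(0,5): OLD=73505549/524288 → NEW=255, ERR=-60187891/524288
(0,6): OLD=1189297499/8388608 → NEW=255, ERR=-949797541/8388608
(1,0): OLD=15095/128 → NEW=0, ERR=15095/128
(1,1): OLD=161089/1024 → NEW=255, ERR=-100031/1024
(1,2): OLD=1886677/32768 → NEW=0, ERR=1886677/32768
(1,3): OLD=19236785/131072 → NEW=255, ERR=-14186575/131072
(1,4): OLD=529206515/8388608 → NEW=0, ERR=529206515/8388608
(1,5): OLD=8903157987/67108864 → NEW=255, ERR=-8209602333/67108864
(1,6): OLD=85815393005/1073741824 → NEW=0, ERR=85815393005/1073741824
(2,0): OLD=1565275/16384 → NEW=0, ERR=1565275/16384
(2,1): OLD=57376281/524288 → NEW=0, ERR=57376281/524288
(2,2): OLD=1237083019/8388608 → NEW=255, ERR=-902012021/8388608
(2,3): OLD=3661474035/67108864 → NEW=0, ERR=3661474035/67108864
(2,4): OLD=84225663139/536870912 → NEW=255, ERR=-52676419421/536870912
(2,5): OLD=1611006147105/17179869184 → NEW=0, ERR=1611006147105/17179869184
(2,6): OLD=64144249988087/274877906944 → NEW=255, ERR=-5949616282633/274877906944
(3,0): OLD=934277931/8388608 → NEW=0, ERR=934277931/8388608
(3,1): OLD=9981425487/67108864 → NEW=255, ERR=-7131334833/67108864
(3,2): OLD=28441406493/536870912 → NEW=0, ERR=28441406493/536870912
(3,3): OLD=294440699867/2147483648 → NEW=255, ERR=-253167630373/2147483648
(3,4): OLD=23571793706795/274877906944 → NEW=0, ERR=23571793706795/274877906944
(3,5): OLD=463181517417265/2199023255552 → NEW=255, ERR=-97569412748495/2199023255552
(3,6): OLD=5548056478096751/35184372088832 → NEW=255, ERR=-3423958404555409/35184372088832
Target (3,6): original=178, with diffused error = 5548056478096751/35184372088832

Answer: 5548056478096751/35184372088832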